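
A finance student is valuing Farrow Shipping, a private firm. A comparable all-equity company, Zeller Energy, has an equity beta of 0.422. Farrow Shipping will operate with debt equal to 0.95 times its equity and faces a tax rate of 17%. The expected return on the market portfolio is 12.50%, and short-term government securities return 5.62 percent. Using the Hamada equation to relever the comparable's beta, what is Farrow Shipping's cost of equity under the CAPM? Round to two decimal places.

β_L = β_U × [1 + (1 − t)(D/E)] = 0.422 × [1 + (1 − 0.17) × 0.95]
    = 0.422 × [1 + 0.83 × 0.95] = 0.422 × 1.7885 = 0.7547
MRP = 12.50% − 5.62% = 6.88%
E(R) = R_f + β_L × MRP = 5.62% + 0.7547 × 6.88% = 10.81%

10.81%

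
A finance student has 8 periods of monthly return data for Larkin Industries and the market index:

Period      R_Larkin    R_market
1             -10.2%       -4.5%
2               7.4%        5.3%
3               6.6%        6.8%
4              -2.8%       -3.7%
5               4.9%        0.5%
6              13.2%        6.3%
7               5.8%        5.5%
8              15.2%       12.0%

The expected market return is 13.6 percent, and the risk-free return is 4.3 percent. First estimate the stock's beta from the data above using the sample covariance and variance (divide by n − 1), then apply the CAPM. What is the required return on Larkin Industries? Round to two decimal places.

Mean R_i = (-10.2 + 7.4 + 6.6 − 2.8 + 4.9 + 13.2 + 5.8 + 15.2) / 8 = 5.0125%
Mean R_m = (-4.5 + 5.3 + 6.8 − 3.7 + 0.5 + 6.3 + 5.5 + 12.0) / 8 = 3.5250%
Σ(R_i − R̄_i)(R_m − R̄_m) = 298.9175  ⇒  Cov = 298.9175 / 7 = 42.7025
Σ(R_m − R̄_m)² = 223.0550  ⇒  Var(R_m) = 223.0550 / 7 = 31.8650
β = Cov / Var(R_m) = 42.7025 / 31.8650 = 1.3401
MRP = 13.6% − 4.3% = 9.30%
E(R) = R_f + β × MRP = 4.3% + 1.3401 × 9.3% = 16.76%

16.76%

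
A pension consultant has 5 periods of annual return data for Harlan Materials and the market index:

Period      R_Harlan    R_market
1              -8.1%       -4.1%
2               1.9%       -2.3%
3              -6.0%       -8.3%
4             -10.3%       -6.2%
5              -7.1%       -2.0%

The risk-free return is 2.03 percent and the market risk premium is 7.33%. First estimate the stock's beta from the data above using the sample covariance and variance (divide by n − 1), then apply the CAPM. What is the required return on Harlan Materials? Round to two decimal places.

Mean R_i = (-8.1 + 1.9 − 6.0 − 10.3 − 7.1) / 5 = -5.9200%
Mean R_m = (-4.1 − 2.3 − 8.3 − 6.2 − 2.0) / 5 = -4.5800%
Σ(R_i − R̄_i)(R_m − R̄_m) = 21.1320  ⇒  Cov = 21.1320 / 4 = 5.2830
Σ(R_m − R̄_m)² = 28.5480  ⇒  Var(R_m) = 28.5480 / 4 = 7.1370
β = Cov / Var(R_m) = 5.2830 / 7.1370 = 0.7402
E(R) = R_f + β × MRP = 2.03% + 0.7402 × 7.33% = 7.46%

7.46%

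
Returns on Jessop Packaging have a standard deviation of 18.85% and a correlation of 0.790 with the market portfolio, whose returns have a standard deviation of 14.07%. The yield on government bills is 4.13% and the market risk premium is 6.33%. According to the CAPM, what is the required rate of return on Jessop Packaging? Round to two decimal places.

10.83%

β = ρ × σ_i / σ_m = 0.790 × 18.85% / 14.07% = 1.0584
E(R) = 4.13% + 1.0584 × 6.33% = 10.83%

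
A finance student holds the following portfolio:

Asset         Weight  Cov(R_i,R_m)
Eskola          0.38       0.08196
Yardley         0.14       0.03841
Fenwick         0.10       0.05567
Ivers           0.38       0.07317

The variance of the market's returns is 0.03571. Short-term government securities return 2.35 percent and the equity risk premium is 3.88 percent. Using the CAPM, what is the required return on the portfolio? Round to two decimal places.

9.94%

β_Eskola = 0.08196 / 0.03571 = 2.2952
β_Yardley = 0.03841 / 0.03571 = 1.0756
β_Fenwick = 0.05567 / 0.03571 = 1.5589
β_Ivers = 0.07317 / 0.03571 = 2.0490
β_P = Σ w_i β_i = 0.38×2.2952 + 0.14×1.0756 + 0.10×1.5589 + 0.38×2.0490 = 1.9573
E(R_P) = R_f + β_P × MRP = 2.35% + 1.9573 × 3.88% = 9.94%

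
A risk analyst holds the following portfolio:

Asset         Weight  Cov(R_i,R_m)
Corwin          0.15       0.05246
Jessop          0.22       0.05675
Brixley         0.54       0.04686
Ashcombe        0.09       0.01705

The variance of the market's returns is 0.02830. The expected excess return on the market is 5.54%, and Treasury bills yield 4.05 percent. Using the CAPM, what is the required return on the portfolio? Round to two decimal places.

13.29%

β_Corwin = 0.05246 / 0.02830 = 1.8537
β_Jessop = 0.05675 / 0.02830 = 2.0053
β_Brixley = 0.04686 / 0.02830 = 1.6558
β_Ashcombe = 0.01705 / 0.02830 = 0.6025
β_P = Σ w_i β_i = 0.15×1.8537 + 0.22×2.0053 + 0.54×1.6558 + 0.09×0.6025 = 1.6676
E(R_P) = R_f + β_P × MRP = 4.05% + 1.6676 × 5.54% = 13.29%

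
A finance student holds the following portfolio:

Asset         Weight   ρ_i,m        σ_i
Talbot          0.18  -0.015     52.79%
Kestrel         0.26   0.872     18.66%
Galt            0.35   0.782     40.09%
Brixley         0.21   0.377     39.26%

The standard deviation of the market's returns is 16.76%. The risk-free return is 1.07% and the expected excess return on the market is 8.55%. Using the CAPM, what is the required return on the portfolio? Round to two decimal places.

10.34%

β_Talbot = -0.015 × 52.79% / 16.76% = -0.0472
β_Kestrel = 0.872 × 18.66% / 16.76% = 0.9709
β_Galt = 0.782 × 40.09% / 16.76% = 1.8705
β_Brixley = 0.377 × 39.26% / 16.76% = 0.8831
β_P = Σ w_i β_i = 0.18×-0.0472 + 0.26×0.9709 + 0.35×1.8705 + 0.21×0.8831 = 1.0841
E(R_P) = R_f + β_P × MRP = 1.07% + 1.0841 × 8.55% = 10.34%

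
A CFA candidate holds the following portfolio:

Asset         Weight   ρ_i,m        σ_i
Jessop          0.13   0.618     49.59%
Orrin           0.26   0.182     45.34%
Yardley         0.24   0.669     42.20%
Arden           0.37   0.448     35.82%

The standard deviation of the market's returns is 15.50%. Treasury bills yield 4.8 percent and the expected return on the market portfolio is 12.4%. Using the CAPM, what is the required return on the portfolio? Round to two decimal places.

14.04%

β_Jessop = 0.618 × 49.59% / 15.50% = 1.9772
β_Orrin = 0.182 × 45.34% / 15.50% = 0.5324
β_Yardley = 0.669 × 42.20% / 15.50% = 1.8214
β_Arden = 0.448 × 35.82% / 15.50% = 1.0353
β_P = Σ w_i β_i = 0.13×1.9772 + 0.26×0.5324 + 0.24×1.8214 + 0.37×1.0353 = 1.2157
MRP = 12.4% − 4.8% = 7.60%
E(R_P) = R_f + β_P × MRP = 4.8% + 1.2157 × 7.6% = 14.04%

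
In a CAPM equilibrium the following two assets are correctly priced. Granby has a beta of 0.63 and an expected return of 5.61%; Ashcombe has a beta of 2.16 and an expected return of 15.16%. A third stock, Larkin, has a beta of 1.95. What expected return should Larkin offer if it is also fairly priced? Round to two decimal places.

13.85%

MRP (SML slope) = (15.16% − 5.61%) / (2.16 − 0.63) = 9.55% / 1.53 = 6.2418%
R_f (intercept) = 5.61% − 0.63 × 6.2418% = 1.6777%
E(R_Larkin) = R_f + β × MRP = 1.6777% + 1.95 × 6.2418% = 13.85%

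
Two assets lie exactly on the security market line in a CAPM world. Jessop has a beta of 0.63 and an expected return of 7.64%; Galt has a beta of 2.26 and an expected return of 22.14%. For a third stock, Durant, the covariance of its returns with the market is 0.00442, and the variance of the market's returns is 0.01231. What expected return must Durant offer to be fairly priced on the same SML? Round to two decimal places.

5.23%

MRP = (22.14% − 7.64%) / (2.26 − 0.63) = 8.8957%
R_f = 7.64% − 0.63 × 8.8957% = 2.0357%
β_Durant = Cov / Var(R_m) = 0.00442 / 0.01231 = 0.3591
E(R_Durant) = R_f + β × MRP = 2.0357% + 0.3591 × 8.8957% = 5.23%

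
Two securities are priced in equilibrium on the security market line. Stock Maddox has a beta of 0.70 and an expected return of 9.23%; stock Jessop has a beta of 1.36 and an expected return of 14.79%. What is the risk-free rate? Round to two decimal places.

Both satisfy E(R) = R_f + β·MRP, so the slope of the SML is
MRP = (14.79% − 9.23%) / (1.36 − 0.70) = 5.56% / 0.66 = 8.4242%
R_f = E(R_Maddox) − β_Maddox·MRP = 9.23% − 0.70 × 8.4242% = 3.3331%

3.33%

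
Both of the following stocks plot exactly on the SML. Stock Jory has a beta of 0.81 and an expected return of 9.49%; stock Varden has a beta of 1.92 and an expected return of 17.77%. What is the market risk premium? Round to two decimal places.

Both satisfy E(R) = R_f + β·MRP, so the slope of the SML is
MRP = (17.77% − 9.49%) / (1.92 − 0.81) = 8.28% / 1.11 = 7.4595%

7.46%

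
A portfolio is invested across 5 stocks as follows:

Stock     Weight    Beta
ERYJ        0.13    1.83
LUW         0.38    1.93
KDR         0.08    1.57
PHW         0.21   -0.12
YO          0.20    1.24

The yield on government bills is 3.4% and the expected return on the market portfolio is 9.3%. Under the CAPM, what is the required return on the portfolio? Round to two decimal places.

11.19%

β_P = Σ w_i β_i = 0.13×1.83 + 0.38×1.93 + 0.08×1.57 + 0.21×-0.12 + 0.20×1.24 = 1.3197
MRP = 9.3% − 3.4% = 5.90%
E(R_P) = R_f + β_P × MRP = 3.4% + 1.3197 × 5.9% = 11.19%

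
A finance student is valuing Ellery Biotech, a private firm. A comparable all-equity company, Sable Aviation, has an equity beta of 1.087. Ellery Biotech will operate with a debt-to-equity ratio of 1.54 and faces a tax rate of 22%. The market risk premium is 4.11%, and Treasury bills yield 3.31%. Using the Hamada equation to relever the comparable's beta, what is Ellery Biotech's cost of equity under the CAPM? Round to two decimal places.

13.14%

β_L = β_U × [1 + (1 − t)(D/E)] = 1.087 × [1 + (1 − 0.22) × 1.54]
    = 1.087 × [1 + 0.78 × 1.54] = 1.087 × 2.2012 = 2.3927
E(R) = R_f + β_L × MRP = 3.31% + 2.3927 × 4.11% = 13.14%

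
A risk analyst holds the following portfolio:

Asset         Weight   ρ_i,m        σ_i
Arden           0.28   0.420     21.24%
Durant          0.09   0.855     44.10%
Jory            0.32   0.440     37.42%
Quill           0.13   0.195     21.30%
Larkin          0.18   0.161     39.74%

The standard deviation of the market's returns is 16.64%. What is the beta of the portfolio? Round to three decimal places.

0.772

β_Arden = 0.420 × 21.24% / 16.64% = 0.5361
β_Durant = 0.855 × 44.10% / 16.64% = 2.2660
β_Jory = 0.440 × 37.42% / 16.64% = 0.9895
β_Quill = 0.195 × 21.30% / 16.64% = 0.2496
β_Larkin = 0.161 × 39.74% / 16.64% = 0.3845
β_P = Σ w_i β_i = 0.28×0.5361 + 0.09×2.2660 + 0.32×0.9895 + 0.13×0.2496 + 0.18×0.3845 = 0.7723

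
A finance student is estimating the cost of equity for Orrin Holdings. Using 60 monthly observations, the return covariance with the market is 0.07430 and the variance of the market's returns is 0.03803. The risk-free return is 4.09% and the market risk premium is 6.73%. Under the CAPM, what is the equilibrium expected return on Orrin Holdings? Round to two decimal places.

17.24%

β = Cov(R_i, R_m) / Var(R_m) = 0.07430 / 0.03803 = 1.9537
E(R) = R_f + β × MRP = 4.09% + 1.9537 × 6.73% = 17.24%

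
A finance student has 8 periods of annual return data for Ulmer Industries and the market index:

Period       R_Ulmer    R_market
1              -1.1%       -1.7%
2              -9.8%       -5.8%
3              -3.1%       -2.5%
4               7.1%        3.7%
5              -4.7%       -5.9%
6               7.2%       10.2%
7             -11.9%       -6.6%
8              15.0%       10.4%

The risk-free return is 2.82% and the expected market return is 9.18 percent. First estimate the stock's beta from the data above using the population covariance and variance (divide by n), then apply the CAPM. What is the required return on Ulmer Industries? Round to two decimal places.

Mean R_i = (-1.1 − 9.8 − 3.1 + 7.1 − 4.7 + 7.2 − 11.9 + 15.0) / 8 = -0.1625%
Mean R_m = (-1.7 − 5.8 − 2.5 + 3.7 − 5.9 + 10.2 − 6.6 + 10.4) / 8 = 0.2250%
Σ(R_i − R̄_i)(R_m − R̄_m) = 428.7325  ⇒  Cov = 428.7325 / 8 = 53.5916
Σ(R_m − R̄_m)² = 346.6350  ⇒  Var(R_m) = 346.6350 / 8 = 43.3294
β = Cov / Var(R_m) = 53.5916 / 43.3294 = 1.2368
MRP = 9.18% − 2.82% = 6.36%
E(R) = R_f + β × MRP = 2.82% + 1.2368 × 6.36% = 10.69%

10.69%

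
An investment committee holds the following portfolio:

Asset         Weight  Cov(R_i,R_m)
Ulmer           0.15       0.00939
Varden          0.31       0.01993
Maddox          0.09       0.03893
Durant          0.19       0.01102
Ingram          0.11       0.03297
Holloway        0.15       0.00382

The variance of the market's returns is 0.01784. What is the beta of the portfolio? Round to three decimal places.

0.974

β_Ulmer = 0.00939 / 0.01784 = 0.5263
β_Varden = 0.01993 / 0.01784 = 1.1172
β_Maddox = 0.03893 / 0.01784 = 2.1822
β_Durant = 0.01102 / 0.01784 = 0.6177
β_Ingram = 0.03297 / 0.01784 = 1.8481
β_Holloway = 0.00382 / 0.01784 = 0.2141
β_P = Σ w_i β_i = 0.15×0.5263 + 0.31×1.1172 + 0.09×2.1822 + 0.19×0.6177 + 0.11×1.8481 + 0.15×0.2141 = 0.9744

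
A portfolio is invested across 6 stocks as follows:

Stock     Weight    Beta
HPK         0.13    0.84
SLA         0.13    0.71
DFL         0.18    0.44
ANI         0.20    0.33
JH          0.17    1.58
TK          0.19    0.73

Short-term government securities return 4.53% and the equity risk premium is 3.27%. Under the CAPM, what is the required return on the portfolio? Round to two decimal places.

β_P = Σ w_i β_i = 0.13×0.84 + 0.13×0.71 + 0.18×0.44 + 0.20×0.33 + 0.17×1.58 + 0.19×0.73 = 0.7540
E(R_P) = R_f + β_P × MRP = 4.53% + 0.7540 × 3.27% = 7.00%

7.00%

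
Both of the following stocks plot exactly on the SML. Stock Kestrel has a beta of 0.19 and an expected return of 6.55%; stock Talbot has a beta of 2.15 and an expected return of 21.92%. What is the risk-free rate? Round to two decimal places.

Both satisfy E(R) = R_f + β·MRP, so the slope of the SML is
MRP = (21.92% − 6.55%) / (2.15 − 0.19) = 15.37% / 1.96 = 7.8418%
R_f = E(R_Kestrel) − β_Kestrel·MRP = 6.55% − 0.19 × 7.8418% = 5.0601%

5.06%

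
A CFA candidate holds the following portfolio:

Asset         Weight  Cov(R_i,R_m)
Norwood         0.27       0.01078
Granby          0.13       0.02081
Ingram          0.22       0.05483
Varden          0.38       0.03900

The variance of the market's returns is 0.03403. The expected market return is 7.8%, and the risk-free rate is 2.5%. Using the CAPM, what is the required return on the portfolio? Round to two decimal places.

7.56%

β_Norwood = 0.01078 / 0.03403 = 0.3168
β_Granby = 0.02081 / 0.03403 = 0.6115
β_Ingram = 0.05483 / 0.03403 = 1.6112
β_Varden = 0.03900 / 0.03403 = 1.1460
β_P = Σ w_i β_i = 0.27×0.3168 + 0.13×0.6115 + 0.22×1.6112 + 0.38×1.1460 = 0.9550
MRP = 7.8% − 2.5% = 5.30%
E(R_P) = R_f + β_P × MRP = 2.5% + 0.9550 × 5.3% = 7.56%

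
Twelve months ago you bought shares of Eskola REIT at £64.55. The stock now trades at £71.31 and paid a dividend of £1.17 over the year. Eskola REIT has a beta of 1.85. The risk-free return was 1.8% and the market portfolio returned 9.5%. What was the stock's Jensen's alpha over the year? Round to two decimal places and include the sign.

-3.76%

Realised HPR = (P1 + D1 − P0) / P0 = (71.31 + 1.17 − 64.55) / 64.55 = 7.93 / 64.55 = 12.2851%
MRP = 9.5% − 1.8% = 7.70%
CAPM required = R_f + β·MRP = 1.8% + 1.85 × 7.7% = 16.0450%
α = realised − required = 12.2851% − 16.0450% = -3.76%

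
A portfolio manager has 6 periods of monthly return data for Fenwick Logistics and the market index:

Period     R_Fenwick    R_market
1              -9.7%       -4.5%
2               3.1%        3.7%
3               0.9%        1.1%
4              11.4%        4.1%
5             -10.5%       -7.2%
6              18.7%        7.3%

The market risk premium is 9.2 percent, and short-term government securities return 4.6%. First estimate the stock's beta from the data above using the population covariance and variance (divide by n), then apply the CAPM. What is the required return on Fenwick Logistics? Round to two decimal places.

Mean R_i = (-9.7 + 3.1 + 0.9 + 11.4 − 10.5 + 18.7) / 6 = 2.3167%
Mean R_m = (-4.5 + 3.7 + 1.1 + 4.1 − 7.2 + 7.3) / 6 = 0.7500%
Σ(R_i − R̄_i)(R_m − R̄_m) = 304.5350  ⇒  Cov = 304.5350 / 6 = 50.7558
Σ(R_m − R̄_m)² = 153.7150  ⇒  Var(R_m) = 153.7150 / 6 = 25.6192
β = Cov / Var(R_m) = 50.7558 / 25.6192 = 1.9812
E(R) = R_f + β × MRP = 4.6% + 1.9812 × 9.2% = 22.83%

22.83%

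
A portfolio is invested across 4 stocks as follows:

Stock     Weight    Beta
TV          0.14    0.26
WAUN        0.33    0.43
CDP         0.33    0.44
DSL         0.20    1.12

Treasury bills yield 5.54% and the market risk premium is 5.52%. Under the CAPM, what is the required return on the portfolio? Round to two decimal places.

β_P = Σ w_i β_i = 0.14×0.26 + 0.33×0.43 + 0.33×0.44 + 0.20×1.12 = 0.5475
E(R_P) = R_f + β_P × MRP = 5.54% + 0.5475 × 5.52% = 8.56%

8.56%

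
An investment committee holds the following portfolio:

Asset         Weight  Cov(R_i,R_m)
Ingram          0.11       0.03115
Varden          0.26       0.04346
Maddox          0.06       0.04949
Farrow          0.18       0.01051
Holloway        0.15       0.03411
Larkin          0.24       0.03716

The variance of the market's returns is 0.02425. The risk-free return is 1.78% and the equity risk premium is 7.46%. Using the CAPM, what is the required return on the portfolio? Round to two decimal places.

β_Ingram = 0.03115 / 0.02425 = 1.2845
β_Varden = 0.04346 / 0.02425 = 1.7922
β_Maddox = 0.04949 / 0.02425 = 2.0408
β_Farrow = 0.01051 / 0.02425 = 0.4334
β_Holloway = 0.03411 / 0.02425 = 1.4066
β_Larkin = 0.03716 / 0.02425 = 1.5324
β_P = Σ w_i β_i = 0.11×1.2845 + 0.26×1.7922 + 0.06×2.0408 + 0.18×0.4334 + 0.15×1.4066 + 0.24×1.5324 = 1.3865
E(R_P) = R_f + β_P × MRP = 1.78% + 1.3865 × 7.46% = 12.12%

12.12%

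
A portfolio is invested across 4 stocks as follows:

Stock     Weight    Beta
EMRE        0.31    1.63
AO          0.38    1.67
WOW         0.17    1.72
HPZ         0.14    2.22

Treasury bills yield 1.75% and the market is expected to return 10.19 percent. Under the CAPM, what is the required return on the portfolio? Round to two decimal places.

β_P = Σ w_i β_i = 0.31×1.63 + 0.38×1.67 + 0.17×1.72 + 0.14×2.22 = 1.7431
MRP = 10.19% − 1.75% = 8.44%
E(R_P) = R_f + β_P × MRP = 1.75% + 1.7431 × 8.44% = 16.46%

16.46%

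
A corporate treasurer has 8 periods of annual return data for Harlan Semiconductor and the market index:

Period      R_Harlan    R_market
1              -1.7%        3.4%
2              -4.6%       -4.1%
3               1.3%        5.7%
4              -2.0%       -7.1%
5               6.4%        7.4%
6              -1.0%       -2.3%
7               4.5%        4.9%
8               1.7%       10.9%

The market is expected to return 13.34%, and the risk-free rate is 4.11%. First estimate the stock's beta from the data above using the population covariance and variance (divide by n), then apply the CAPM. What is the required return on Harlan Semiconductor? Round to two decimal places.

8.01%

Mean R_i = (-1.7 − 4.6 + 1.3 − 2.0 + 6.4 − 1.0 + 4.5 + 1.7) / 8 = 0.5750%
Mean R_m = (3.4 − 4.1 + 5.7 − 7.1 + 7.4 − 2.3 + 4.9 + 10.9) / 8 = 2.3500%
Σ(R_i − R̄_i)(R_m − R̄_m) = 114.1200  ⇒  Cov = 114.1200 / 8 = 14.2650
Σ(R_m − R̄_m)² = 269.9600  ⇒  Var(R_m) = 269.9600 / 8 = 33.7450
β = Cov / Var(R_m) = 14.2650 / 33.7450 = 0.4227
MRP = 13.34% − 4.11% = 9.23%
E(R) = R_f + β × MRP = 4.11% + 0.4227 × 9.23% = 8.01%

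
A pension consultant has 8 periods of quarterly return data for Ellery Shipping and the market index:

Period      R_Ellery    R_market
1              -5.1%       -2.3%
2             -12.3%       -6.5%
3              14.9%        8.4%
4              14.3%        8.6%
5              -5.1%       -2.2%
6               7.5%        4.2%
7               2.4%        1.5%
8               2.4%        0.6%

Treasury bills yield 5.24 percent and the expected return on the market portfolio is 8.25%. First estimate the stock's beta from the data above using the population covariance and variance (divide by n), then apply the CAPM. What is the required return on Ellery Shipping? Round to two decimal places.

Mean R_i = (-5.1 − 12.3 + 14.9 + 14.3 − 5.1 + 7.5 + 2.4 + 2.4) / 8 = 2.3750%
Mean R_m = (-2.3 − 6.5 + 8.4 + 8.6 − 2.2 + 4.2 + 1.5 + 0.6) / 8 = 1.5375%
Σ(R_i − R̄_i)(R_m − R̄_m) = 358.3675  ⇒  Cov = 358.3675 / 8 = 44.7959
Σ(R_m − R̄_m)² = 198.2388  ⇒  Var(R_m) = 198.2388 / 8 = 24.7799
β = Cov / Var(R_m) = 44.7959 / 24.7799 = 1.8078
MRP = 8.25% − 5.24% = 3.01%
E(R) = R_f + β × MRP = 5.24% + 1.8078 × 3.01% = 10.68%

10.68%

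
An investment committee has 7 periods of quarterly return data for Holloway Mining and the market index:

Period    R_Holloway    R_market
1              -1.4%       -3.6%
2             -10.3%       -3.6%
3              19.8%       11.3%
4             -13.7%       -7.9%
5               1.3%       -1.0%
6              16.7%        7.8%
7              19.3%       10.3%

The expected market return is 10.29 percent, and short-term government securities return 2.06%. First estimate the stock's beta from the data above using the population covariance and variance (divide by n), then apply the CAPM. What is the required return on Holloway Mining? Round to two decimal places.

16.78%

Mean R_i = (-1.4 − 10.3 + 19.8 − 13.7 + 1.3 + 16.7 + 19.3) / 7 = 4.5286%
Mean R_m = (-3.6 − 3.6 + 11.3 − 7.9 − 1.0 + 7.8 + 10.3) / 7 = 1.9000%
Σ(R_i − R̄_i)(R_m − R̄_m) = 641.6100  ⇒  Cov = 641.6100 / 7 = 91.6586
Σ(R_m − R̄_m)² = 358.6800  ⇒  Var(R_m) = 358.6800 / 7 = 51.2400
β = Cov / Var(R_m) = 91.6586 / 51.2400 = 1.7888
MRP = 10.29% − 2.06% = 8.23%
E(R) = R_f + β × MRP = 2.06% + 1.7888 × 8.23% = 16.78%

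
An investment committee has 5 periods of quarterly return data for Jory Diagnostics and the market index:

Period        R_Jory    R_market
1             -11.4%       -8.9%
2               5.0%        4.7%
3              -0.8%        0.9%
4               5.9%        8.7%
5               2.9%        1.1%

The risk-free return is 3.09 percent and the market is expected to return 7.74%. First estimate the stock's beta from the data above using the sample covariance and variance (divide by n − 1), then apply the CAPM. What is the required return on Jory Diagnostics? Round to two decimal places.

Mean R_i = (-11.4 + 5.0 − 0.8 + 5.9 + 2.9) / 5 = 0.3200%
Mean R_m = (-8.9 + 4.7 + 0.9 + 8.7 + 1.1) / 5 = 1.3000%
Σ(R_i − R̄_i)(R_m − R̄_m) = 176.6800  ⇒  Cov = 176.6800 / 4 = 44.1700
Σ(R_m − R̄_m)² = 170.5600  ⇒  Var(R_m) = 170.5600 / 4 = 42.6400
β = Cov / Var(R_m) = 44.1700 / 42.6400 = 1.0359
MRP = 7.74% − 3.09% = 4.65%
E(R) = R_f + β × MRP = 3.09% + 1.0359 × 4.65% = 7.91%

7.91%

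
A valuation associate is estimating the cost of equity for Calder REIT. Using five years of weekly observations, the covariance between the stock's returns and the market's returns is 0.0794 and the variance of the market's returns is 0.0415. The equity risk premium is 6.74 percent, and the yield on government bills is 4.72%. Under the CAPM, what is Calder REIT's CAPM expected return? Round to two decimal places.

β = Cov(R_i, R_m) / Var(R_m) = 0.0794 / 0.0415 = 1.9133
E(R) = R_f + β × MRP = 4.72% + 1.9133 × 6.74% = 17.62%

17.62%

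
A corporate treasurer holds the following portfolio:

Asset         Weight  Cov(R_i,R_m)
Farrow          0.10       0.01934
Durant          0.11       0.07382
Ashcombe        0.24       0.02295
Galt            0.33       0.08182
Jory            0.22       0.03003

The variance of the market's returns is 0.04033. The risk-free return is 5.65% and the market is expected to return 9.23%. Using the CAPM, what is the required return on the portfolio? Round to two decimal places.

10.01%

β_Farrow = 0.01934 / 0.04033 = 0.4795
β_Durant = 0.07382 / 0.04033 = 1.8304
β_Ashcombe = 0.02295 / 0.04033 = 0.5691
β_Galt = 0.08182 / 0.04033 = 2.0288
β_Jory = 0.03003 / 0.04033 = 0.7446
β_P = Σ w_i β_i = 0.10×0.4795 + 0.11×1.8304 + 0.24×0.5691 + 0.33×2.0288 + 0.22×0.7446 = 1.2192
MRP = 9.23% − 5.65% = 3.58%
E(R_P) = R_f + β_P × MRP = 5.65% + 1.2192 × 3.58% = 10.01%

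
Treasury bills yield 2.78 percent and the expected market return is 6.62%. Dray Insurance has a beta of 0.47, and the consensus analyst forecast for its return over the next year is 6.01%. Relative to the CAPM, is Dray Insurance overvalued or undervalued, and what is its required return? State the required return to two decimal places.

MRP = 6.62% − 2.78% = 3.84%
Required return = R_f + β·MRP = 2.78% + 0.47 × 3.84% = 4.58%
Forecast 6.01% > required 4.58% → the stock plots above the SML → undervalued.

Undervalued; required return 4.58%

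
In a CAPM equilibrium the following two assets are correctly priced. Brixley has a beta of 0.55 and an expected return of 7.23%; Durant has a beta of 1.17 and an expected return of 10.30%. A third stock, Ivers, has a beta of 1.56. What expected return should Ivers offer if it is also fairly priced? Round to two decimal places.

MRP (SML slope) = (10.30% − 7.23%) / (1.17 − 0.55) = 3.07% / 0.62 = 4.9516%
R_f (intercept) = 7.23% − 0.55 × 4.9516% = 4.5066%
E(R_Ivers) = R_f + β × MRP = 4.5066% + 1.56 × 4.9516% = 12.23%

12.23%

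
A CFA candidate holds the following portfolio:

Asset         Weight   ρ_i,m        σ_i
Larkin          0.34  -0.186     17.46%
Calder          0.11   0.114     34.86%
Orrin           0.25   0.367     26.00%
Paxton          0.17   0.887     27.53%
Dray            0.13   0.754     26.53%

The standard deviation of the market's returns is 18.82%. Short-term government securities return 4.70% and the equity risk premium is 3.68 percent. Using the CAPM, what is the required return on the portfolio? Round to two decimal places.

β_Larkin = -0.186 × 17.46% / 18.82% = -0.1726
β_Calder = 0.114 × 34.86% / 18.82% = 0.2112
β_Orrin = 0.367 × 26.00% / 18.82% = 0.5070
β_Paxton = 0.887 × 27.53% / 18.82% = 1.2975
β_Dray = 0.754 × 26.53% / 18.82% = 1.0629
β_P = Σ w_i β_i = 0.34×-0.1726 + 0.11×0.2112 + 0.25×0.5070 + 0.17×1.2975 + 0.13×1.0629 = 0.4501
E(R_P) = R_f + β_P × MRP = 4.70% + 0.4501 × 3.68% = 6.36%

6.36%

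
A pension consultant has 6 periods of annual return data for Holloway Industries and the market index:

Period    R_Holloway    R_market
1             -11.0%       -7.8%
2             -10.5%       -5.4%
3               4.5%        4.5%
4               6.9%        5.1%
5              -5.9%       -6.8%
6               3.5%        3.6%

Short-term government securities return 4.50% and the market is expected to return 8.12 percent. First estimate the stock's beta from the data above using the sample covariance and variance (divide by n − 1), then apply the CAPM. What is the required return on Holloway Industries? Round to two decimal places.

Mean R_i = (-11.0 − 10.5 + 4.5 + 6.9 − 5.9 + 3.5) / 6 = -2.0833%
Mean R_m = (-7.8 − 5.4 + 4.5 + 5.1 − 6.8 + 3.6) / 6 = -1.1333%
Σ(R_i − R̄_i)(R_m − R̄_m) = 236.4933  ⇒  Cov = 236.4933 / 5 = 47.2987
Σ(R_m − R̄_m)² = 187.7533  ⇒  Var(R_m) = 187.7533 / 5 = 37.5507
β = Cov / Var(R_m) = 47.2987 / 37.5507 = 1.2596
MRP = 8.12% − 4.50% = 3.62%
E(R) = R_f + β × MRP = 4.50% + 1.2596 × 3.62% = 9.06%

9.06%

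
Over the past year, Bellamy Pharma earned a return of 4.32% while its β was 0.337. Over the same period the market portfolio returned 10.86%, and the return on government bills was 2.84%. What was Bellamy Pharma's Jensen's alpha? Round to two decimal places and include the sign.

-1.22%

Market excess return = 10.86% − 2.84% = 8.02%
CAPM benchmark = R_f + β(R_m − R_f) = 2.84% + 0.337 × 8.02% = 5.54274%
α = actual − benchmark = 4.32% − 5.54274% = -1.22%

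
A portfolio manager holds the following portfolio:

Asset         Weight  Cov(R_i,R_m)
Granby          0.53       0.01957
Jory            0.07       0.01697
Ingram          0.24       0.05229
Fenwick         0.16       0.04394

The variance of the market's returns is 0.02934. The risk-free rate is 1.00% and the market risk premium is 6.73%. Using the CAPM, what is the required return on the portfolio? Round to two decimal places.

8.14%

β_Granby = 0.01957 / 0.02934 = 0.6670
β_Jory = 0.01697 / 0.02934 = 0.5784
β_Ingram = 0.05229 / 0.02934 = 1.7822
β_Fenwick = 0.04394 / 0.02934 = 1.4976
β_P = Σ w_i β_i = 0.53×0.6670 + 0.07×0.5784 + 0.24×1.7822 + 0.16×1.4976 = 1.0613
E(R_P) = R_f + β_P × MRP = 1.00% + 1.0613 × 6.73% = 8.14%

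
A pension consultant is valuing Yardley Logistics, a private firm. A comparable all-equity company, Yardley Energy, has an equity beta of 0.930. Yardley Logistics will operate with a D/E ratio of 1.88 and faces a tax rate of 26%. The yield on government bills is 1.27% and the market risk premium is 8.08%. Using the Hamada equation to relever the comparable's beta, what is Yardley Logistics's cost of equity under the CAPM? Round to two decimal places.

19.24%

β_L = β_U × [1 + (1 − t)(D/E)] = 0.930 × [1 + (1 − 0.26) × 1.88]
    = 0.930 × [1 + 0.74 × 1.88] = 0.930 × 2.3912 = 2.2238
E(R) = R_f + β_L × MRP = 1.27% + 2.2238 × 8.08% = 19.24%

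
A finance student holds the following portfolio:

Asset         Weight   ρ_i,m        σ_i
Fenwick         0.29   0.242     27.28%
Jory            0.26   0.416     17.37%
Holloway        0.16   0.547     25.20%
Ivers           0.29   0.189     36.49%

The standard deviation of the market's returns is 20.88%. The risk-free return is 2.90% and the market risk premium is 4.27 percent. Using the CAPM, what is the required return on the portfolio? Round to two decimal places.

β_Fenwick = 0.242 × 27.28% / 20.88% = 0.3162
β_Jory = 0.416 × 17.37% / 20.88% = 0.3461
β_Holloway = 0.547 × 25.20% / 20.88% = 0.6602
β_Ivers = 0.189 × 36.49% / 20.88% = 0.3303
β_P = Σ w_i β_i = 0.29×0.3162 + 0.26×0.3461 + 0.16×0.6602 + 0.29×0.3303 = 0.3831
E(R_P) = R_f + β_P × MRP = 2.90% + 0.3831 × 4.27% = 4.54%

4.54%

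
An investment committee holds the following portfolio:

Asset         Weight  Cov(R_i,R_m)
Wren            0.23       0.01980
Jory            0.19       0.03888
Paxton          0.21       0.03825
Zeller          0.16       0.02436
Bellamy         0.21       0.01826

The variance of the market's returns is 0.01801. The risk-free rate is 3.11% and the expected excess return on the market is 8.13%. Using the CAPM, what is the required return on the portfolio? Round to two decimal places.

β_Wren = 0.01980 / 0.01801 = 1.0994
β_Jory = 0.03888 / 0.01801 = 2.1588
β_Paxton = 0.03825 / 0.01801 = 2.1238
β_Zeller = 0.02436 / 0.01801 = 1.3526
β_Bellamy = 0.01826 / 0.01801 = 1.0139
β_P = Σ w_i β_i = 0.23×1.0994 + 0.19×2.1588 + 0.21×2.1238 + 0.16×1.3526 + 0.21×1.0139 = 1.5384
E(R_P) = R_f + β_P × MRP = 3.11% + 1.5384 × 8.13% = 15.62%

15.62%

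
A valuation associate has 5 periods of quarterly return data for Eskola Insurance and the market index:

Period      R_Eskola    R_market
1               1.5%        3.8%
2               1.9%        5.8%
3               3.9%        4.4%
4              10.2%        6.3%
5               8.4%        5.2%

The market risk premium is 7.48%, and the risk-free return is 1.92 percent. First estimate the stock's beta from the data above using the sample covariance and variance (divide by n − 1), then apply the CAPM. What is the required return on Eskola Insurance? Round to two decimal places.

Mean R_i = (1.5 + 1.9 + 3.9 + 10.2 + 8.4) / 5 = 5.1800%
Mean R_m = (3.8 + 5.8 + 4.4 + 6.3 + 5.2) / 5 = 5.1000%
Σ(R_i − R̄_i)(R_m − R̄_m) = 9.7300  ⇒  Cov = 9.7300 / 4 = 2.4325
Σ(R_m − R̄_m)² = 4.1200  ⇒  Var(R_m) = 4.1200 / 4 = 1.0300
β = Cov / Var(R_m) = 2.4325 / 1.0300 = 2.3617
E(R) = R_f + β × MRP = 1.92% + 2.3617 × 7.48% = 19.59%

19.59%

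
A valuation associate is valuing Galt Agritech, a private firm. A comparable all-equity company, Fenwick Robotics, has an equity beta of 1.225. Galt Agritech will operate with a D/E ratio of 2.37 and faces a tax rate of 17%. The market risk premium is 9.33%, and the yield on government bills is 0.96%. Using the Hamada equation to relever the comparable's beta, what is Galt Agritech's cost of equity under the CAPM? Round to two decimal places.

34.87%

β_L = β_U × [1 + (1 − t)(D/E)] = 1.225 × [1 + (1 − 0.17) × 2.37]
    = 1.225 × [1 + 0.83 × 2.37] = 1.225 × 2.9671 = 3.6347
E(R) = R_f + β_L × MRP = 0.96% + 3.6347 × 9.33% = 34.87%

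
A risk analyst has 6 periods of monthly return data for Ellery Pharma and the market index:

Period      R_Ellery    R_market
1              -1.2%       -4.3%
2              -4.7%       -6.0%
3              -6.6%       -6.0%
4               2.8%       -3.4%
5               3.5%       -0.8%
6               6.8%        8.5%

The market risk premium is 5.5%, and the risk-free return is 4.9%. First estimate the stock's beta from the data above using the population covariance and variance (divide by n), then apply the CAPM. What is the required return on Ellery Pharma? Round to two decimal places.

9.26%

Mean R_i = (-1.2 − 4.7 − 6.6 + 2.8 + 3.5 + 6.8) / 6 = 0.1000%
Mean R_m = (-4.3 − 6.0 − 6.0 − 3.4 − 0.8 + 8.5) / 6 = -2.0000%
Σ(R_i − R̄_i)(R_m − R̄_m) = 119.6400  ⇒  Cov = 119.6400 / 6 = 19.9400
Σ(R_m − R̄_m)² = 150.9400  ⇒  Var(R_m) = 150.9400 / 6 = 25.1567
β = Cov / Var(R_m) = 19.9400 / 25.1567 = 0.7926
E(R) = R_f + β × MRP = 4.9% + 0.7926 × 5.5% = 9.26%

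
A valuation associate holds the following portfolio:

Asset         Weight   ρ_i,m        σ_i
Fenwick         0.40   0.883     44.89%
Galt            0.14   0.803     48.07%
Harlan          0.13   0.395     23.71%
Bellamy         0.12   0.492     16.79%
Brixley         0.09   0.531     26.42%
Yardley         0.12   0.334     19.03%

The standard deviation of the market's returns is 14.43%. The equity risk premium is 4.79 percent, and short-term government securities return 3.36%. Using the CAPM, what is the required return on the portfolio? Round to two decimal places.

β_Fenwick = 0.883 × 44.89% / 14.43% = 2.7469
β_Galt = 0.803 × 48.07% / 14.43% = 2.6750
β_Harlan = 0.395 × 23.71% / 14.43% = 0.6490
β_Bellamy = 0.492 × 16.79% / 14.43% = 0.5725
β_Brixley = 0.531 × 26.42% / 14.43% = 0.9722
β_Yardley = 0.334 × 19.03% / 14.43% = 0.4405
β_P = Σ w_i β_i = 0.40×2.7469 + 0.14×2.6750 + 0.13×0.6490 + 0.12×0.5725 + 0.09×0.9722 + 0.12×0.4405 = 1.7667
E(R_P) = R_f + β_P × MRP = 3.36% + 1.7667 × 4.79% = 11.82%

11.82%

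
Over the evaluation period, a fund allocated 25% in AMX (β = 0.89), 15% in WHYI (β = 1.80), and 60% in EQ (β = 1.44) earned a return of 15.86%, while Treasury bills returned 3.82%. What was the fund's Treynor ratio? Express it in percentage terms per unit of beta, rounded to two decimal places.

8.88%

β_P = 0.25×0.89 + 0.15×1.80 + 0.60×1.44 = 1.3565
Treynor = (R_P − R_f) / β_P = (15.86% − 3.82%) / 1.3565 = 12.04% / 1.3565 = 8.88%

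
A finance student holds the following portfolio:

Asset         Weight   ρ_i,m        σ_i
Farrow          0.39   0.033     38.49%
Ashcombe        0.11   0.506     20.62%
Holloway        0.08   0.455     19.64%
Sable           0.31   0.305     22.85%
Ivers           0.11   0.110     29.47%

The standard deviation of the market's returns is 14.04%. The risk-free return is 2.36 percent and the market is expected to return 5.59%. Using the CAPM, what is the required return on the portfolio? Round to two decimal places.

β_Farrow = 0.033 × 38.49% / 14.04% = 0.0905
β_Ashcombe = 0.506 × 20.62% / 14.04% = 0.7431
β_Holloway = 0.455 × 19.64% / 14.04% = 0.6365
β_Sable = 0.305 × 22.85% / 14.04% = 0.4964
β_Ivers = 0.110 × 29.47% / 14.04% = 0.2309
β_P = Σ w_i β_i = 0.39×0.0905 + 0.11×0.7431 + 0.08×0.6365 + 0.31×0.4964 + 0.11×0.2309 = 0.3472
MRP = 5.59% − 2.36% = 3.23%
E(R_P) = R_f + β_P × MRP = 2.36% + 0.3472 × 3.23% = 3.48%

3.48%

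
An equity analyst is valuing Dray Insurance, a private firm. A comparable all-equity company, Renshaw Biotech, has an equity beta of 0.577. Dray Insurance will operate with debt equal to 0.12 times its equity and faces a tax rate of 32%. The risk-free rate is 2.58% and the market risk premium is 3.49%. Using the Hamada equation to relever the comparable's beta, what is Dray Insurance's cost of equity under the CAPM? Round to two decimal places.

β_L = β_U × [1 + (1 − t)(D/E)] = 0.577 × [1 + (1 − 0.32) × 0.12]
    = 0.577 × [1 + 0.68 × 0.12] = 0.577 × 1.0816 = 0.6241
E(R) = R_f + β_L × MRP = 2.58% + 0.6241 × 3.49% = 4.76%

4.76%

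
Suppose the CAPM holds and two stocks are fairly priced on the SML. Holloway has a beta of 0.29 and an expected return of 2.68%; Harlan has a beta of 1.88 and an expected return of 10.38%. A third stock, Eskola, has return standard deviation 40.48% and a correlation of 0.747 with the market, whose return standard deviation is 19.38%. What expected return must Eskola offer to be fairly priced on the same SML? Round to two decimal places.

MRP = (10.38% − 2.68%) / (1.88 − 0.29) = 4.8428%
R_f = 2.68% − 0.29 × 4.8428% = 1.2756%
β_Eskola = ρ·σ_i/σ_m = 0.747 × 40.48 / 19.38 = 1.5603
E(R_Eskola) = R_f + β × MRP = 1.2756% + 1.5603 × 4.8428% = 8.83%

8.83%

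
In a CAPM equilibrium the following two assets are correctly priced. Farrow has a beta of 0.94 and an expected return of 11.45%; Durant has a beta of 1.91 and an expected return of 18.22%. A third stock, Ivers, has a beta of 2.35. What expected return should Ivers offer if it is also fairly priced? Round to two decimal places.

MRP (SML slope) = (18.22% − 11.45%) / (1.91 − 0.94) = 6.77% / 0.97 = 6.9794%
R_f (intercept) = 11.45% − 0.94 × 6.9794% = 4.8894%
E(R_Ivers) = R_f + β × MRP = 4.8894% + 2.35 × 6.9794% = 21.29%

21.29%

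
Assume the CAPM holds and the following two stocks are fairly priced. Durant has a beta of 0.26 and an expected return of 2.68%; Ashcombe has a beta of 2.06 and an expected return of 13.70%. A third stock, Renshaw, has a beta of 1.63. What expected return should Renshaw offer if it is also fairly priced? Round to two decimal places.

11.07%

MRP (SML slope) = (13.70% − 2.68%) / (2.06 − 0.26) = 11.02% / 1.80 = 6.1222%
R_f (intercept) = 2.68% − 0.26 × 6.1222% = 1.0882%
E(R_Renshaw) = R_f + β × MRP = 1.0882% + 1.63 × 6.1222% = 11.07%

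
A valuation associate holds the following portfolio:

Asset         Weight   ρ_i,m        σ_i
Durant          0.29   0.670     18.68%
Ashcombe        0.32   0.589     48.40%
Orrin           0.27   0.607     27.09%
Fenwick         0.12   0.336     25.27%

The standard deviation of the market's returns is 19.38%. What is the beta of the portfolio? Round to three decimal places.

β_Durant = 0.670 × 18.68% / 19.38% = 0.6458
β_Ashcombe = 0.589 × 48.40% / 19.38% = 1.4710
β_Orrin = 0.607 × 27.09% / 19.38% = 0.8485
β_Fenwick = 0.336 × 25.27% / 19.38% = 0.4381
β_P = Σ w_i β_i = 0.29×0.6458 + 0.32×1.4710 + 0.27×0.8485 + 0.12×0.4381 = 0.9397

0.940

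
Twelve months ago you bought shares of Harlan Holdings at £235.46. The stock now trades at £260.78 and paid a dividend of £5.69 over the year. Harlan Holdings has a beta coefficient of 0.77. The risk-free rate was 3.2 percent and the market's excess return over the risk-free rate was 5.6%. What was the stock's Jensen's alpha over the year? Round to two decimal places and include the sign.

+5.66%

Realised HPR = (P1 + D1 − P0) / P0 = (260.78 + 5.69 − 235.46) / 235.46 = 31.01 / 235.46 = 13.1700%
CAPM required = R_f + β·MRP = 3.2% + 0.77 × 5.6% = 7.5120%
α = realised − required = 13.1700% − 7.5120% = +5.66%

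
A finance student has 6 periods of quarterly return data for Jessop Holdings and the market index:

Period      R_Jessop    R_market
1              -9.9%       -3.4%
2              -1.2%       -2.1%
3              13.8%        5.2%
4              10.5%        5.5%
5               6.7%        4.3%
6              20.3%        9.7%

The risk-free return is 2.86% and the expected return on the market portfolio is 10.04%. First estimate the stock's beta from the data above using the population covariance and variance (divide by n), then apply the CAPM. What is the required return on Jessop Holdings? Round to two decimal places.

Mean R_i = (-9.9 − 1.2 + 13.8 + 10.5 + 6.7 + 20.3) / 6 = 6.7000%
Mean R_m = (-3.4 − 2.1 + 5.2 + 5.5 + 4.3 + 9.7) / 6 = 3.2000%
Σ(R_i − R̄_i)(R_m − R̄_m) = 262.7700  ⇒  Cov = 262.7700 / 6 = 43.7950
Σ(R_m − R̄_m)² = 124.4000  ⇒  Var(R_m) = 124.4000 / 6 = 20.7333
β = Cov / Var(R_m) = 43.7950 / 20.7333 = 2.1123
MRP = 10.04% − 2.86% = 7.18%
E(R) = R_f + β × MRP = 2.86% + 2.1123 × 7.18% = 18.03%

18.03%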